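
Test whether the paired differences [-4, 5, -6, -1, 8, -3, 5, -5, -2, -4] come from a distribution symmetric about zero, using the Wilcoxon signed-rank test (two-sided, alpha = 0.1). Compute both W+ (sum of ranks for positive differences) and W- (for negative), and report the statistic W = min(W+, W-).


Step 1: Drop any zero differences (none here) and take |d_i|.
|d| = [4, 5, 6, 1, 8, 3, 5, 5, 2, 4]
Step 2: Midrank |d_i| (ties get averaged ranks).
ranks: |4|->4.5, |5|->7, |6|->9, |1|->1, |8|->10, |3|->3, |5|->7, |5|->7, |2|->2, |4|->4.5
Step 3: Attach original signs; sum ranks with positive sign and with negative sign.
W+ = 7 + 10 + 7 = 24
W- = 4.5 + 9 + 1 + 3 + 7 + 2 + 4.5 = 31
(Check: W+ + W- = 55 should equal n(n+1)/2 = 55.)
Step 4: Test statistic W = min(W+, W-) = 24.
Step 5: Ties in |d|, so use the tie-corrected normal approximation.
        E[W] = n(n+1)/4 = 10*11/4 = 27.5.
        Tie groups: |d|=4 (t=2), |d|=5 (t=3); sum(t^3 - t) = 30.
        Var[W] = n(n+1)(2n+1)/24 - sum(t^3-t)/48 = 2310/24 - 30/48 = 95.625.
        z = (W - E[W]) / sqrt(Var[W]) = (24 - 27.5) / 9.7788 = -0.3579.
        Two-sided p = 2*Phi(z) = 0.720405.
Step 6: alpha = 0.1. fail to reject H0.

W+ = 24, W- = 31, W = min = 24, p = 0.720405, fail to reject H0.


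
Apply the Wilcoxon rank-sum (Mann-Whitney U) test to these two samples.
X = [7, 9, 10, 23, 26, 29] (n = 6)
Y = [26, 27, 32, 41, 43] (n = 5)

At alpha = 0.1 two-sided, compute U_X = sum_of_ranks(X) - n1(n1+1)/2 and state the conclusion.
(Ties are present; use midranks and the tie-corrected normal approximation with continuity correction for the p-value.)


Step 1: Combine and sort all 11 observations; assign midranks.
sorted (value, group): (7,X), (9,X), (10,X), (23,X), (26,X), (26,Y), (27,Y), (29,X), (32,Y), (41,Y), (43,Y)
ranks: 7->1, 9->2, 10->3, 23->4, 26->5.5, 26->5.5, 27->7, 29->8, 32->9, 41->10, 43->11
Step 2: Rank sum for X: R1 = 1 + 2 + 3 + 4 + 5.5 + 8 = 23.5.
Step 3: U_X = R1 - n1(n1+1)/2 = 23.5 - 6*7/2 = 23.5 - 21 = 2.5.
       U_Y = n1*n2 - U_X = 30 - 2.5 = 27.5.
Step 4: Ties are present, so use the tie-corrected normal approximation (with continuity correction) for the p-value.
Step 5: p-value = 0.028100; compare to alpha = 0.1. reject H0.

U_X = 2.5, p = 0.028100, reject H0 at alpha = 0.1.


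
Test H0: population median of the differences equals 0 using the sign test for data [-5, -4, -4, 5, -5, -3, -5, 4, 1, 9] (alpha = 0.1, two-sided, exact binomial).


Step 1: Discard zero differences. Original n = 10; n_eff = number of nonzero differences = 10.
Nonzero differences (with sign): -5, -4, -4, +5, -5, -3, -5, +4, +1, +9
Step 2: Count signs: positive = 4, negative = 6.
Step 3: Under H0: P(positive) = 0.5, so the number of positives S ~ Bin(10, 0.5).
Step 4: Two-sided exact p-value = sum of Bin(10,0.5) probabilities at or below the observed probability = 0.753906.
Step 5: alpha = 0.1. fail to reject H0.

n_eff = 10, pos = 4, neg = 6, p = 0.753906, fail to reject H0.


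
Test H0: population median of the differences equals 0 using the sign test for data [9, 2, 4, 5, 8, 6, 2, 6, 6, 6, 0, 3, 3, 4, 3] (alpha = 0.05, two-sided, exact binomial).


Step 1: Discard zero differences. Original n = 15; n_eff = number of nonzero differences = 14.
Nonzero differences (with sign): +9, +2, +4, +5, +8, +6, +2, +6, +6, +6, +3, +3, +4, +3
Step 2: Count signs: positive = 14, negative = 0.
Step 3: Under H0: P(positive) = 0.5, so the number of positives S ~ Bin(14, 0.5).
Step 4: Two-sided exact p-value = sum of Bin(14,0.5) probabilities at or below the observed probability = 0.000122.
Step 5: alpha = 0.05. reject H0.

n_eff = 14, pos = 14, neg = 0, p = 0.000122, reject H0.


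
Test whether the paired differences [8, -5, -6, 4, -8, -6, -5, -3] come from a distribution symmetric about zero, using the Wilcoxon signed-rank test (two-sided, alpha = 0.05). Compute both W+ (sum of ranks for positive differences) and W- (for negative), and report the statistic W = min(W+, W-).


Step 1: Drop any zero differences (none here) and take |d_i|.
|d| = [8, 5, 6, 4, 8, 6, 5, 3]
Step 2: Midrank |d_i| (ties get averaged ranks).
ranks: |8|->7.5, |5|->3.5, |6|->5.5, |4|->2, |8|->7.5, |6|->5.5, |5|->3.5, |3|->1
Step 3: Attach original signs; sum ranks with positive sign and with negative sign.
W+ = 7.5 + 2 = 9.5
W- = 3.5 + 5.5 + 7.5 + 5.5 + 3.5 + 1 = 26.5
(Check: W+ + W- = 36 should equal n(n+1)/2 = 36.)
Step 4: Test statistic W = min(W+, W-) = 9.5.
Step 5: Ties in |d|, so use the tie-corrected normal approximation.
        E[W] = n(n+1)/4 = 8*9/4 = 18.
        Tie groups: |d|=5 (t=2), |d|=6 (t=2), |d|=8 (t=2); sum(t^3 - t) = 18.
        Var[W] = n(n+1)(2n+1)/24 - sum(t^3-t)/48 = 1224/24 - 18/48 = 50.625.
        z = (W - E[W]) / sqrt(Var[W]) = (9.5 - 18) / 7.1151 = -1.1946.
        Two-sided p = 2*Phi(z) = 0.232228.
Step 6: alpha = 0.05. fail to reject H0.

W+ = 9.5, W- = 26.5, W = min = 9.5, p = 0.232228, fail to reject H0.


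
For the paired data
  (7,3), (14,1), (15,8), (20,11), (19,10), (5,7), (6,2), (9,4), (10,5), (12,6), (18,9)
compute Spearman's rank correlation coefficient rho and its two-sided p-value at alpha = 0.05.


Step 1: Rank x and y separately (midranks; no ties here).
rank(x): 7->3, 14->7, 15->8, 20->11, 19->10, 5->1, 6->2, 9->4, 10->5, 12->6, 18->9
rank(y): 3->3, 1->1, 8->8, 11->11, 10->10, 7->7, 2->2, 4->4, 5->5, 6->6, 9->9
Step 2: d_i = R_x(i) - R_y(i); compute d_i^2.
  (3-3)^2=0, (7-1)^2=36, (8-8)^2=0, (11-11)^2=0, (10-10)^2=0, (1-7)^2=36, (2-2)^2=0, (4-4)^2=0, (5-5)^2=0, (6-6)^2=0, (9-9)^2=0
sum(d^2) = 72.
Step 3: rho = 1 - 6*72 / (11*(11^2 - 1)) = 1 - 432/1320 = 0.672727.
Step 4: Under H0, t = rho * sqrt((n-2)/(1-rho^2)) = 2.7277 ~ t(9).
Step 5: Two-sided p-value from the t-distribution with 9 df = 0.023313.
Step 6: alpha = 0.05. reject H0.

rho = 0.6727, p = 0.023313, reject H0 at alpha = 0.05.


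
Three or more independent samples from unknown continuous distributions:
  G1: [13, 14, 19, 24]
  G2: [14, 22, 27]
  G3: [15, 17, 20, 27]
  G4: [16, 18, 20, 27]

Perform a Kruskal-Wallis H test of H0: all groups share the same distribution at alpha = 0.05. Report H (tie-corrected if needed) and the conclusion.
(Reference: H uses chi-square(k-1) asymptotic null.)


Step 1: Combine all N = 15 observations and assign midranks.
sorted (value, group, rank): (13,G1,1), (14,G1,2.5), (14,G2,2.5), (15,G3,4), (16,G4,5), (17,G3,6), (18,G4,7), (19,G1,8), (20,G3,9.5), (20,G4,9.5), (22,G2,11), (24,G1,12), (27,G2,14), (27,G3,14), (27,G4,14)
Step 2: Sum ranks within each group.
R_1 = 23.5 (n_1 = 4)
R_2 = 27.5 (n_2 = 3)
R_3 = 33.5 (n_3 = 4)
R_4 = 35.5 (n_4 = 4)
Step 3: H = 12/(N(N+1)) * sum(R_i^2/n_i) - 3(N+1)
     = 12/(15*16) * (23.5^2/4 + 27.5^2/3 + 33.5^2/4 + 35.5^2/4) - 3*16
     = 0.050000 * 985.771 - 48
     = 1.288542.
Step 4: Ties present; correction factor C = 1 - 36/(15^3 - 15) = 0.989286. Corrected H = 1.288542 / 0.989286 = 1.302497.
Step 5: Under H0, H ~ chi^2(3); p-value = 0.728540.
Step 6: alpha = 0.05. fail to reject H0.

H = 1.3025, df = 3, p = 0.728540, fail to reject H0.


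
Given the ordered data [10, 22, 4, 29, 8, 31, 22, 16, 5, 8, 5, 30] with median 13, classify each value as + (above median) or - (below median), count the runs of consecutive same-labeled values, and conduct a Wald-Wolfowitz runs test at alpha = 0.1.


Step 1: Compute median = 13; label A = above, B = below.
Labels in order: BABABAAABBBA  (n_A = 6, n_B = 6)
Step 2: Count runs R = 8.
Step 3: Under H0 (random ordering), E[R] = 2*n_A*n_B/(n_A+n_B) + 1 = 2*6*6/12 + 1 = 7.0000.
        Var[R] = 2*n_A*n_B*(2*n_A*n_B - n_A - n_B) / ((n_A+n_B)^2 * (n_A+n_B-1)) = 4320/1584 = 2.7273.
        SD[R] = 1.6514.
Step 4: Continuity-corrected z = (R - 0.5 - E[R]) / SD[R] = (8 - 0.5 - 7.0000) / 1.6514 = 0.3028.
Step 5: Two-sided p-value via normal approximation = 2*(1 - Phi(|z|)) = 0.762069.
Step 6: alpha = 0.1. fail to reject H0.

R = 8, z = 0.3028, p = 0.762069, fail to reject H0.


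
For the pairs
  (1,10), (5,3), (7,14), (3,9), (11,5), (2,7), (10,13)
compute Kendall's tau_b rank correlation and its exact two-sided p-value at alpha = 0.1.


Step 1: Enumerate the 21 unordered pairs (i,j) with i<j and classify each by sign(x_j-x_i) * sign(y_j-y_i).
  (1,2):dx=+4,dy=-7->D; (1,3):dx=+6,dy=+4->C; (1,4):dx=+2,dy=-1->D; (1,5):dx=+10,dy=-5->D
  (1,6):dx=+1,dy=-3->D; (1,7):dx=+9,dy=+3->C; (2,3):dx=+2,dy=+11->C; (2,4):dx=-2,dy=+6->D
  (2,5):dx=+6,dy=+2->C; (2,6):dx=-3,dy=+4->D; (2,7):dx=+5,dy=+10->C; (3,4):dx=-4,dy=-5->C
  (3,5):dx=+4,dy=-9->D; (3,6):dx=-5,dy=-7->C; (3,7):dx=+3,dy=-1->D; (4,5):dx=+8,dy=-4->D
  (4,6):dx=-1,dy=-2->C; (4,7):dx=+7,dy=+4->C; (5,6):dx=-9,dy=+2->D; (5,7):dx=-1,dy=+8->D
  (6,7):dx=+8,dy=+6->C
Step 2: C = 10, D = 11, total pairs = 21.
Step 3: tau = (C - D)/(n(n-1)/2) = (10 - 11)/21 = -0.047619.
Step 4: Exact two-sided p-value (enumerate n! = 5040 permutations of y under H0): p = 1.000000.
Step 5: alpha = 0.1. fail to reject H0.

tau_b = -0.0476 (C=10, D=11), p = 1.000000, fail to reject H0.


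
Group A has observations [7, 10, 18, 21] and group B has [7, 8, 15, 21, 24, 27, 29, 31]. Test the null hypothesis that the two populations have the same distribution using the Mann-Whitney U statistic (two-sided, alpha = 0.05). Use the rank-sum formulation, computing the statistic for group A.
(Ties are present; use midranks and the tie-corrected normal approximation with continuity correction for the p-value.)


Step 1: Combine and sort all 12 observations; assign midranks.
sorted (value, group): (7,X), (7,Y), (8,Y), (10,X), (15,Y), (18,X), (21,X), (21,Y), (24,Y), (27,Y), (29,Y), (31,Y)
ranks: 7->1.5, 7->1.5, 8->3, 10->4, 15->5, 18->6, 21->7.5, 21->7.5, 24->9, 27->10, 29->11, 31->12
Step 2: Rank sum for X: R1 = 1.5 + 4 + 6 + 7.5 = 19.
Step 3: U_X = R1 - n1(n1+1)/2 = 19 - 4*5/2 = 19 - 10 = 9.
       U_Y = n1*n2 - U_X = 32 - 9 = 23.
Step 4: Ties are present, so use the tie-corrected normal approximation (with continuity correction) for the p-value.
Step 5: p-value = 0.267926; compare to alpha = 0.05. fail to reject H0.

U_X = 9, p = 0.267926, fail to reject H0 at alpha = 0.05.


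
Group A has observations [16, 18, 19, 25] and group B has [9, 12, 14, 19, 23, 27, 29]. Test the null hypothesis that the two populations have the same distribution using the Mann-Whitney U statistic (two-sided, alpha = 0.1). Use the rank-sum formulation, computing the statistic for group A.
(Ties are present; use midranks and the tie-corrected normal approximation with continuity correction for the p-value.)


Step 1: Combine and sort all 11 observations; assign midranks.
sorted (value, group): (9,Y), (12,Y), (14,Y), (16,X), (18,X), (19,X), (19,Y), (23,Y), (25,X), (27,Y), (29,Y)
ranks: 9->1, 12->2, 14->3, 16->4, 18->5, 19->6.5, 19->6.5, 23->8, 25->9, 27->10, 29->11
Step 2: Rank sum for X: R1 = 4 + 5 + 6.5 + 9 = 24.5.
Step 3: U_X = R1 - n1(n1+1)/2 = 24.5 - 4*5/2 = 24.5 - 10 = 14.5.
       U_Y = n1*n2 - U_X = 28 - 14.5 = 13.5.
Step 4: Ties are present, so use the tie-corrected normal approximation (with continuity correction) for the p-value.
Step 5: p-value = 1.000000; compare to alpha = 0.1. fail to reject H0.

U_X = 14.5, p = 1.000000, fail to reject H0 at alpha = 0.1.


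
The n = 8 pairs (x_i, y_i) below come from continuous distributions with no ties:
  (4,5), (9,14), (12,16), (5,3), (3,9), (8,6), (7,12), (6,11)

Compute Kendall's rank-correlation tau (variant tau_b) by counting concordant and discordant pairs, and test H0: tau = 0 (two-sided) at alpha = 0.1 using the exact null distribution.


Step 1: Enumerate the 28 unordered pairs (i,j) with i<j and classify each by sign(x_j-x_i) * sign(y_j-y_i).
  (1,2):dx=+5,dy=+9->C; (1,3):dx=+8,dy=+11->C; (1,4):dx=+1,dy=-2->D; (1,5):dx=-1,dy=+4->D
  (1,6):dx=+4,dy=+1->C; (1,7):dx=+3,dy=+7->C; (1,8):dx=+2,dy=+6->C; (2,3):dx=+3,dy=+2->C
  (2,4):dx=-4,dy=-11->C; (2,5):dx=-6,dy=-5->C; (2,6):dx=-1,dy=-8->C; (2,7):dx=-2,dy=-2->C
  (2,8):dx=-3,dy=-3->C; (3,4):dx=-7,dy=-13->C; (3,5):dx=-9,dy=-7->C; (3,6):dx=-4,dy=-10->C
  (3,7):dx=-5,dy=-4->C; (3,8):dx=-6,dy=-5->C; (4,5):dx=-2,dy=+6->D; (4,6):dx=+3,dy=+3->C
  (4,7):dx=+2,dy=+9->C; (4,8):dx=+1,dy=+8->C; (5,6):dx=+5,dy=-3->D; (5,7):dx=+4,dy=+3->C
  (5,8):dx=+3,dy=+2->C; (6,7):dx=-1,dy=+6->D; (6,8):dx=-2,dy=+5->D; (7,8):dx=-1,dy=-1->C
Step 2: C = 22, D = 6, total pairs = 28.
Step 3: tau = (C - D)/(n(n-1)/2) = (22 - 6)/28 = 0.571429.
Step 4: Exact two-sided p-value (enumerate n! = 40320 permutations of y under H0): p = 0.061012.
Step 5: alpha = 0.1. reject H0.

tau_b = 0.5714 (C=22, D=6), p = 0.061012, reject H0.


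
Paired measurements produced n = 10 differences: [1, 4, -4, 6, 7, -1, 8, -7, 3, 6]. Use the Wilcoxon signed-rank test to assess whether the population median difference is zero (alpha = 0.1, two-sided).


Step 1: Drop any zero differences (none here) and take |d_i|.
|d| = [1, 4, 4, 6, 7, 1, 8, 7, 3, 6]
Step 2: Midrank |d_i| (ties get averaged ranks).
ranks: |1|->1.5, |4|->4.5, |4|->4.5, |6|->6.5, |7|->8.5, |1|->1.5, |8|->10, |7|->8.5, |3|->3, |6|->6.5
Step 3: Attach original signs; sum ranks with positive sign and with negative sign.
W+ = 1.5 + 4.5 + 6.5 + 8.5 + 10 + 3 + 6.5 = 40.5
W- = 4.5 + 1.5 + 8.5 = 14.5
(Check: W+ + W- = 55 should equal n(n+1)/2 = 55.)
Step 4: Test statistic W = min(W+, W-) = 14.5.
Step 5: Ties in |d|, so use the tie-corrected normal approximation.
        E[W] = n(n+1)/4 = 10*11/4 = 27.5.
        Tie groups: |d|=1 (t=2), |d|=4 (t=2), |d|=6 (t=2), |d|=7 (t=2); sum(t^3 - t) = 24.
        Var[W] = n(n+1)(2n+1)/24 - sum(t^3-t)/48 = 2310/24 - 24/48 = 95.75.
        z = (W - E[W]) / sqrt(Var[W]) = (14.5 - 27.5) / 9.7852 = -1.3285.
        Two-sided p = 2*Phi(z) = 0.184000.
Step 6: alpha = 0.1. fail to reject H0.

W+ = 40.5, W- = 14.5, W = min = 14.5, p = 0.184000, fail to reject H0.


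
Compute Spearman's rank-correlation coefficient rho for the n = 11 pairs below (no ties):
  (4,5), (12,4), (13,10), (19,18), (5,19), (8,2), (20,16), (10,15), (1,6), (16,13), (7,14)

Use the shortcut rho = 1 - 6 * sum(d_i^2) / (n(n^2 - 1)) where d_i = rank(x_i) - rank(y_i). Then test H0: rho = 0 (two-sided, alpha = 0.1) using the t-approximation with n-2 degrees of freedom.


Step 1: Rank x and y separately (midranks; no ties here).
rank(x): 4->2, 12->7, 13->8, 19->10, 5->3, 8->5, 20->11, 10->6, 1->1, 16->9, 7->4
rank(y): 5->3, 4->2, 10->5, 18->10, 19->11, 2->1, 16->9, 15->8, 6->4, 13->6, 14->7
Step 2: d_i = R_x(i) - R_y(i); compute d_i^2.
  (2-3)^2=1, (7-2)^2=25, (8-5)^2=9, (10-10)^2=0, (3-11)^2=64, (5-1)^2=16, (11-9)^2=4, (6-8)^2=4, (1-4)^2=9, (9-6)^2=9, (4-7)^2=9
sum(d^2) = 150.
Step 3: rho = 1 - 6*150 / (11*(11^2 - 1)) = 1 - 900/1320 = 0.318182.
Step 4: Under H0, t = rho * sqrt((n-2)/(1-rho^2)) = 1.0069 ~ t(9).
Step 5: Two-sided p-value from the t-distribution with 9 df = 0.340298.
Step 6: alpha = 0.1. fail to reject H0.

rho = 0.3182, p = 0.340298, fail to reject H0 at alpha = 0.1.


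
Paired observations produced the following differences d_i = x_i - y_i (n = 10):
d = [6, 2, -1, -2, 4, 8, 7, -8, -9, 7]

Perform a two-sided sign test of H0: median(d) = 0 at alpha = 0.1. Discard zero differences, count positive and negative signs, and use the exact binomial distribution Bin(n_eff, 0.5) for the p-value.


Step 1: Discard zero differences. Original n = 10; n_eff = number of nonzero differences = 10.
Nonzero differences (with sign): +6, +2, -1, -2, +4, +8, +7, -8, -9, +7
Step 2: Count signs: positive = 6, negative = 4.
Step 3: Under H0: P(positive) = 0.5, so the number of positives S ~ Bin(10, 0.5).
Step 4: Two-sided exact p-value = sum of Bin(10,0.5) probabilities at or below the observed probability = 0.753906.
Step 5: alpha = 0.1. fail to reject H0.

n_eff = 10, pos = 6, neg = 4, p = 0.753906, fail to reject H0.


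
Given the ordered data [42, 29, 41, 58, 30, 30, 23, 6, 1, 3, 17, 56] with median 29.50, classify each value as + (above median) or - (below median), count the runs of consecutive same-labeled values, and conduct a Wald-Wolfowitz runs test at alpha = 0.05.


Step 1: Compute median = 29.50; label A = above, B = below.
Labels in order: ABAAAABBBBBA  (n_A = 6, n_B = 6)
Step 2: Count runs R = 5.
Step 3: Under H0 (random ordering), E[R] = 2*n_A*n_B/(n_A+n_B) + 1 = 2*6*6/12 + 1 = 7.0000.
        Var[R] = 2*n_A*n_B*(2*n_A*n_B - n_A - n_B) / ((n_A+n_B)^2 * (n_A+n_B-1)) = 4320/1584 = 2.7273.
        SD[R] = 1.6514.
Step 4: Continuity-corrected z = (R + 0.5 - E[R]) / SD[R] = (5 + 0.5 - 7.0000) / 1.6514 = -0.9083.
Step 5: Two-sided p-value via normal approximation = 2*(1 - Phi(|z|)) = 0.363722.
Step 6: alpha = 0.05. fail to reject H0.

R = 5, z = -0.9083, p = 0.363722, fail to reject H0.


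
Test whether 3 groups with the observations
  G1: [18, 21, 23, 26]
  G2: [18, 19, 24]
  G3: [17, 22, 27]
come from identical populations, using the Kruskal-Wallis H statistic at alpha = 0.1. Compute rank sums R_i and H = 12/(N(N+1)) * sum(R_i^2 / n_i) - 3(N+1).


Step 1: Combine all N = 10 observations and assign midranks.
sorted (value, group, rank): (17,G3,1), (18,G1,2.5), (18,G2,2.5), (19,G2,4), (21,G1,5), (22,G3,6), (23,G1,7), (24,G2,8), (26,G1,9), (27,G3,10)
Step 2: Sum ranks within each group.
R_1 = 23.5 (n_1 = 4)
R_2 = 14.5 (n_2 = 3)
R_3 = 17 (n_3 = 3)
Step 3: H = 12/(N(N+1)) * sum(R_i^2/n_i) - 3(N+1)
     = 12/(10*11) * (23.5^2/4 + 14.5^2/3 + 17^2/3) - 3*11
     = 0.109091 * 304.479 - 33
     = 0.215909.
Step 4: Ties present; correction factor C = 1 - 6/(10^3 - 10) = 0.993939. Corrected H = 0.215909 / 0.993939 = 0.217226.
Step 5: Under H0, H ~ chi^2(2); p-value = 0.897078.
Step 6: alpha = 0.1. fail to reject H0.

H = 0.2172, df = 2, p = 0.897078, fail to reject H0.


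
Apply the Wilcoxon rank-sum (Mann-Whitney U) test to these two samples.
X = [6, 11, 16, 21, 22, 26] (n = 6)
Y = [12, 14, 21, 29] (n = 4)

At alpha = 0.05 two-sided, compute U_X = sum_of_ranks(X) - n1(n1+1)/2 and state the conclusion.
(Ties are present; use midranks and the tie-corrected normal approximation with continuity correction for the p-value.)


Step 1: Combine and sort all 10 observations; assign midranks.
sorted (value, group): (6,X), (11,X), (12,Y), (14,Y), (16,X), (21,X), (21,Y), (22,X), (26,X), (29,Y)
ranks: 6->1, 11->2, 12->3, 14->4, 16->5, 21->6.5, 21->6.5, 22->8, 26->9, 29->10
Step 2: Rank sum for X: R1 = 1 + 2 + 5 + 6.5 + 8 + 9 = 31.5.
Step 3: U_X = R1 - n1(n1+1)/2 = 31.5 - 6*7/2 = 31.5 - 21 = 10.5.
       U_Y = n1*n2 - U_X = 24 - 10.5 = 13.5.
Step 4: Ties are present, so use the tie-corrected normal approximation (with continuity correction) for the p-value.
Step 5: p-value = 0.830664; compare to alpha = 0.05. fail to reject H0.

U_X = 10.5, p = 0.830664, fail to reject H0 at alpha = 0.05.


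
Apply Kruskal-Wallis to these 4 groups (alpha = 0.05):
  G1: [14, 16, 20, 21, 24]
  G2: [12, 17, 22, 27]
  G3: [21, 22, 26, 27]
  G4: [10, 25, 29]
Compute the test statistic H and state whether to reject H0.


Step 1: Combine all N = 16 observations and assign midranks.
sorted (value, group, rank): (10,G4,1), (12,G2,2), (14,G1,3), (16,G1,4), (17,G2,5), (20,G1,6), (21,G1,7.5), (21,G3,7.5), (22,G2,9.5), (22,G3,9.5), (24,G1,11), (25,G4,12), (26,G3,13), (27,G2,14.5), (27,G3,14.5), (29,G4,16)
Step 2: Sum ranks within each group.
R_1 = 31.5 (n_1 = 5)
R_2 = 31 (n_2 = 4)
R_3 = 44.5 (n_3 = 4)
R_4 = 29 (n_4 = 3)
Step 3: H = 12/(N(N+1)) * sum(R_i^2/n_i) - 3(N+1)
     = 12/(16*17) * (31.5^2/5 + 31^2/4 + 44.5^2/4 + 29^2/3) - 3*17
     = 0.044118 * 1214.1 - 51
     = 2.563051.
Step 4: Ties present; correction factor C = 1 - 18/(16^3 - 16) = 0.995588. Corrected H = 2.563051 / 0.995588 = 2.574409.
Step 5: Under H0, H ~ chi^2(3); p-value = 0.461994.
Step 6: alpha = 0.05. fail to reject H0.

H = 2.5744, df = 3, p = 0.461994, fail to reject H0.


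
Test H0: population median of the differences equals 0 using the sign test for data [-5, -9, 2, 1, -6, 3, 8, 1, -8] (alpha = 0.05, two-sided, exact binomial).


Step 1: Discard zero differences. Original n = 9; n_eff = number of nonzero differences = 9.
Nonzero differences (with sign): -5, -9, +2, +1, -6, +3, +8, +1, -8
Step 2: Count signs: positive = 5, negative = 4.
Step 3: Under H0: P(positive) = 0.5, so the number of positives S ~ Bin(9, 0.5).
Step 4: Two-sided exact p-value = sum of Bin(9,0.5) probabilities at or below the observed probability = 1.000000.
Step 5: alpha = 0.05. fail to reject H0.

n_eff = 9, pos = 5, neg = 4, p = 1.000000, fail to reject H0.


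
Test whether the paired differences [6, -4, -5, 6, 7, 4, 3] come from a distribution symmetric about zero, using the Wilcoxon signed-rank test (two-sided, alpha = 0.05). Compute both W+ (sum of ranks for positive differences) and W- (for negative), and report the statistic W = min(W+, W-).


Step 1: Drop any zero differences (none here) and take |d_i|.
|d| = [6, 4, 5, 6, 7, 4, 3]
Step 2: Midrank |d_i| (ties get averaged ranks).
ranks: |6|->5.5, |4|->2.5, |5|->4, |6|->5.5, |7|->7, |4|->2.5, |3|->1
Step 3: Attach original signs; sum ranks with positive sign and with negative sign.
W+ = 5.5 + 5.5 + 7 + 2.5 + 1 = 21.5
W- = 2.5 + 4 = 6.5
(Check: W+ + W- = 28 should equal n(n+1)/2 = 28.)
Step 4: Test statistic W = min(W+, W-) = 6.5.
Step 5: Ties in |d|, so use the tie-corrected normal approximation.
        E[W] = n(n+1)/4 = 7*8/4 = 14.
        Tie groups: |d|=4 (t=2), |d|=6 (t=2); sum(t^3 - t) = 12.
        Var[W] = n(n+1)(2n+1)/24 - sum(t^3-t)/48 = 840/24 - 12/48 = 34.75.
        z = (W - E[W]) / sqrt(Var[W]) = (6.5 - 14) / 5.8949 = -1.2723.
        Two-sided p = 2*Phi(z) = 0.203272.
Step 6: alpha = 0.05. fail to reject H0.

W+ = 21.5, W- = 6.5, W = min = 6.5, p = 0.203272, fail to reject H0.


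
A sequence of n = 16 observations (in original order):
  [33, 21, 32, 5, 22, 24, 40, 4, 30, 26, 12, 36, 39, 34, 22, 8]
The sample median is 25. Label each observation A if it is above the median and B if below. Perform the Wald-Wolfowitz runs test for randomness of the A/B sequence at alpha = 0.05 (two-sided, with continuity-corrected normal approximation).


Step 1: Compute median = 25; label A = above, B = below.
Labels in order: ABABBBABAABAAABB  (n_A = 8, n_B = 8)
Step 2: Count runs R = 10.
Step 3: Under H0 (random ordering), E[R] = 2*n_A*n_B/(n_A+n_B) + 1 = 2*8*8/16 + 1 = 9.0000.
        Var[R] = 2*n_A*n_B*(2*n_A*n_B - n_A - n_B) / ((n_A+n_B)^2 * (n_A+n_B-1)) = 14336/3840 = 3.7333.
        SD[R] = 1.9322.
Step 4: Continuity-corrected z = (R - 0.5 - E[R]) / SD[R] = (10 - 0.5 - 9.0000) / 1.9322 = 0.2588.
Step 5: Two-sided p-value via normal approximation = 2*(1 - Phi(|z|)) = 0.795809.
Step 6: alpha = 0.05. fail to reject H0.

R = 10, z = 0.2588, p = 0.795809, fail to reject H0.


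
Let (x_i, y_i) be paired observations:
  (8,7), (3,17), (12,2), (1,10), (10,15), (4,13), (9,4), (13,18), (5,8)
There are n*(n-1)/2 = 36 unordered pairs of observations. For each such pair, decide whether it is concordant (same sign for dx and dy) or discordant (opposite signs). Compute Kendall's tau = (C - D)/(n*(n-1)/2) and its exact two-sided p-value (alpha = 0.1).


Step 1: Enumerate the 36 unordered pairs (i,j) with i<j and classify each by sign(x_j-x_i) * sign(y_j-y_i).
  (1,2):dx=-5,dy=+10->D; (1,3):dx=+4,dy=-5->D; (1,4):dx=-7,dy=+3->D; (1,5):dx=+2,dy=+8->C
  (1,6):dx=-4,dy=+6->D; (1,7):dx=+1,dy=-3->D; (1,8):dx=+5,dy=+11->C; (1,9):dx=-3,dy=+1->D
  (2,3):dx=+9,dy=-15->D; (2,4):dx=-2,dy=-7->C; (2,5):dx=+7,dy=-2->D; (2,6):dx=+1,dy=-4->D
  (2,7):dx=+6,dy=-13->D; (2,8):dx=+10,dy=+1->C; (2,9):dx=+2,dy=-9->D; (3,4):dx=-11,dy=+8->D
  (3,5):dx=-2,dy=+13->D; (3,6):dx=-8,dy=+11->D; (3,7):dx=-3,dy=+2->D; (3,8):dx=+1,dy=+16->C
  (3,9):dx=-7,dy=+6->D; (4,5):dx=+9,dy=+5->C; (4,6):dx=+3,dy=+3->C; (4,7):dx=+8,dy=-6->D
  (4,8):dx=+12,dy=+8->C; (4,9):dx=+4,dy=-2->D; (5,6):dx=-6,dy=-2->C; (5,7):dx=-1,dy=-11->C
  (5,8):dx=+3,dy=+3->C; (5,9):dx=-5,dy=-7->C; (6,7):dx=+5,dy=-9->D; (6,8):dx=+9,dy=+5->C
  (6,9):dx=+1,dy=-5->D; (7,8):dx=+4,dy=+14->C; (7,9):dx=-4,dy=+4->D; (8,9):dx=-8,dy=-10->C
Step 2: C = 15, D = 21, total pairs = 36.
Step 3: tau = (C - D)/(n(n-1)/2) = (15 - 21)/36 = -0.166667.
Step 4: Exact two-sided p-value (enumerate n! = 362880 permutations of y under H0): p = 0.612202.
Step 5: alpha = 0.1. fail to reject H0.

tau_b = -0.1667 (C=15, D=21), p = 0.612202, fail to reject H0.


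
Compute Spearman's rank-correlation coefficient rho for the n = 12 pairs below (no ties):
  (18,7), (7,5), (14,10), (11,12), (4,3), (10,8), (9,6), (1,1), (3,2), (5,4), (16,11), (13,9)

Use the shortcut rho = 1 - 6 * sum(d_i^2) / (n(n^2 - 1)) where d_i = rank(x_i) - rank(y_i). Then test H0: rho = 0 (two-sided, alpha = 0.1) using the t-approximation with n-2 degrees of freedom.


Step 1: Rank x and y separately (midranks; no ties here).
rank(x): 18->12, 7->5, 14->10, 11->8, 4->3, 10->7, 9->6, 1->1, 3->2, 5->4, 16->11, 13->9
rank(y): 7->7, 5->5, 10->10, 12->12, 3->3, 8->8, 6->6, 1->1, 2->2, 4->4, 11->11, 9->9
Step 2: d_i = R_x(i) - R_y(i); compute d_i^2.
  (12-7)^2=25, (5-5)^2=0, (10-10)^2=0, (8-12)^2=16, (3-3)^2=0, (7-8)^2=1, (6-6)^2=0, (1-1)^2=0, (2-2)^2=0, (4-4)^2=0, (11-11)^2=0, (9-9)^2=0
sum(d^2) = 42.
Step 3: rho = 1 - 6*42 / (12*(12^2 - 1)) = 1 - 252/1716 = 0.853147.
Step 4: Under H0, t = rho * sqrt((n-2)/(1-rho^2)) = 5.1716 ~ t(10).
Step 5: Two-sided p-value from the t-distribution with 10 df = 0.000418.
Step 6: alpha = 0.1. reject H0.

rho = 0.8531, p = 0.000418, reject H0 at alpha = 0.1.


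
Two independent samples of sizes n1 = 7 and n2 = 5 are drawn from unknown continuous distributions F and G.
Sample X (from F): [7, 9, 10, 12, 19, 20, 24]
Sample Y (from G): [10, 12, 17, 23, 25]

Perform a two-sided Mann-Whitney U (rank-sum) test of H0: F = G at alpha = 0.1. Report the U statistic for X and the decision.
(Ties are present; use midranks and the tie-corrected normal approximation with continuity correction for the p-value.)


Step 1: Combine and sort all 12 observations; assign midranks.
sorted (value, group): (7,X), (9,X), (10,X), (10,Y), (12,X), (12,Y), (17,Y), (19,X), (20,X), (23,Y), (24,X), (25,Y)
ranks: 7->1, 9->2, 10->3.5, 10->3.5, 12->5.5, 12->5.5, 17->7, 19->8, 20->9, 23->10, 24->11, 25->12
Step 2: Rank sum for X: R1 = 1 + 2 + 3.5 + 5.5 + 8 + 9 + 11 = 40.
Step 3: U_X = R1 - n1(n1+1)/2 = 40 - 7*8/2 = 40 - 28 = 12.
       U_Y = n1*n2 - U_X = 35 - 12 = 23.
Step 4: Ties are present, so use the tie-corrected normal approximation (with continuity correction) for the p-value.
Step 5: p-value = 0.415157; compare to alpha = 0.1. fail to reject H0.

U_X = 12, p = 0.415157, fail to reject H0 at alpha = 0.1.


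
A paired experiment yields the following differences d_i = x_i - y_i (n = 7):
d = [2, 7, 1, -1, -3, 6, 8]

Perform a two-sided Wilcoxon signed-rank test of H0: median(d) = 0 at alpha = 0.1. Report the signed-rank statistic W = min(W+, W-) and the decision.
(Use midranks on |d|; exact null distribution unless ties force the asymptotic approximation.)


Step 1: Drop any zero differences (none here) and take |d_i|.
|d| = [2, 7, 1, 1, 3, 6, 8]
Step 2: Midrank |d_i| (ties get averaged ranks).
ranks: |2|->3, |7|->6, |1|->1.5, |1|->1.5, |3|->4, |6|->5, |8|->7
Step 3: Attach original signs; sum ranks with positive sign and with negative sign.
W+ = 3 + 6 + 1.5 + 5 + 7 = 22.5
W- = 1.5 + 4 = 5.5
(Check: W+ + W- = 28 should equal n(n+1)/2 = 28.)
Step 4: Test statistic W = min(W+, W-) = 5.5.
Step 5: Ties in |d|, so use the tie-corrected normal approximation.
        E[W] = n(n+1)/4 = 7*8/4 = 14.
        Tie groups: |d|=1 (t=2); sum(t^3 - t) = 6.
        Var[W] = n(n+1)(2n+1)/24 - sum(t^3-t)/48 = 840/24 - 6/48 = 34.875.
        z = (W - E[W]) / sqrt(Var[W]) = (5.5 - 14) / 5.9055 = -1.4393.
        Two-sided p = 2*Phi(z) = 0.150056.
Step 6: alpha = 0.1. fail to reject H0.

W+ = 22.5, W- = 5.5, W = min = 5.5, p = 0.150056, fail to reject H0.


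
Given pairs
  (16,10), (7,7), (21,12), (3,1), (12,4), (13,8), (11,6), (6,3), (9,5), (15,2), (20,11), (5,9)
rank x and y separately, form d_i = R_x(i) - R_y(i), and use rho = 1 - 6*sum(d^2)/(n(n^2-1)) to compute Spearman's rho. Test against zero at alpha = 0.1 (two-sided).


Step 1: Rank x and y separately (midranks; no ties here).
rank(x): 16->10, 7->4, 21->12, 3->1, 12->7, 13->8, 11->6, 6->3, 9->5, 15->9, 20->11, 5->2
rank(y): 10->10, 7->7, 12->12, 1->1, 4->4, 8->8, 6->6, 3->3, 5->5, 2->2, 11->11, 9->9
Step 2: d_i = R_x(i) - R_y(i); compute d_i^2.
  (10-10)^2=0, (4-7)^2=9, (12-12)^2=0, (1-1)^2=0, (7-4)^2=9, (8-8)^2=0, (6-6)^2=0, (3-3)^2=0, (5-5)^2=0, (9-2)^2=49, (11-11)^2=0, (2-9)^2=49
sum(d^2) = 116.
Step 3: rho = 1 - 6*116 / (12*(12^2 - 1)) = 1 - 696/1716 = 0.594406.
Step 4: Under H0, t = rho * sqrt((n-2)/(1-rho^2)) = 2.3374 ~ t(10).
Step 5: Two-sided p-value from the t-distribution with 10 df = 0.041521.
Step 6: alpha = 0.1. reject H0.

rho = 0.5944, p = 0.041521, reject H0 at alpha = 0.1.


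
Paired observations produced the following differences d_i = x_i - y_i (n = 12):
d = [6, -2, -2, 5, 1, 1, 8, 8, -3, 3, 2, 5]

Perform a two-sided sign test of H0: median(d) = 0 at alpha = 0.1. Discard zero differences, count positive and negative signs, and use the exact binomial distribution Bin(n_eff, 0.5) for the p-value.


Step 1: Discard zero differences. Original n = 12; n_eff = number of nonzero differences = 12.
Nonzero differences (with sign): +6, -2, -2, +5, +1, +1, +8, +8, -3, +3, +2, +5
Step 2: Count signs: positive = 9, negative = 3.
Step 3: Under H0: P(positive) = 0.5, so the number of positives S ~ Bin(12, 0.5).
Step 4: Two-sided exact p-value = sum of Bin(12,0.5) probabilities at or below the observed probability = 0.145996.
Step 5: alpha = 0.1. fail to reject H0.

n_eff = 12, pos = 9, neg = 3, p = 0.145996, fail to reject H0.


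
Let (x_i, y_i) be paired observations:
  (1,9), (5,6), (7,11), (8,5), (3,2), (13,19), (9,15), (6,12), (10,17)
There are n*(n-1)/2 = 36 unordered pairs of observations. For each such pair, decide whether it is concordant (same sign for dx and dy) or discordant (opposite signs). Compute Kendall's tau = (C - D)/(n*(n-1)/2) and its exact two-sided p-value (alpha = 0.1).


Step 1: Enumerate the 36 unordered pairs (i,j) with i<j and classify each by sign(x_j-x_i) * sign(y_j-y_i).
  (1,2):dx=+4,dy=-3->D; (1,3):dx=+6,dy=+2->C; (1,4):dx=+7,dy=-4->D; (1,5):dx=+2,dy=-7->D
  (1,6):dx=+12,dy=+10->C; (1,7):dx=+8,dy=+6->C; (1,8):dx=+5,dy=+3->C; (1,9):dx=+9,dy=+8->C
  (2,3):dx=+2,dy=+5->C; (2,4):dx=+3,dy=-1->D; (2,5):dx=-2,dy=-4->C; (2,6):dx=+8,dy=+13->C
  (2,7):dx=+4,dy=+9->C; (2,8):dx=+1,dy=+6->C; (2,9):dx=+5,dy=+11->C; (3,4):dx=+1,dy=-6->D
  (3,5):dx=-4,dy=-9->C; (3,6):dx=+6,dy=+8->C; (3,7):dx=+2,dy=+4->C; (3,8):dx=-1,dy=+1->D
  (3,9):dx=+3,dy=+6->C; (4,5):dx=-5,dy=-3->C; (4,6):dx=+5,dy=+14->C; (4,7):dx=+1,dy=+10->C
  (4,8):dx=-2,dy=+7->D; (4,9):dx=+2,dy=+12->C; (5,6):dx=+10,dy=+17->C; (5,7):dx=+6,dy=+13->C
  (5,8):dx=+3,dy=+10->C; (5,9):dx=+7,dy=+15->C; (6,7):dx=-4,dy=-4->C; (6,8):dx=-7,dy=-7->C
  (6,9):dx=-3,dy=-2->C; (7,8):dx=-3,dy=-3->C; (7,9):dx=+1,dy=+2->C; (8,9):dx=+4,dy=+5->C
Step 2: C = 29, D = 7, total pairs = 36.
Step 3: tau = (C - D)/(n(n-1)/2) = (29 - 7)/36 = 0.611111.
Step 4: Exact two-sided p-value (enumerate n! = 362880 permutations of y under H0): p = 0.024741.
Step 5: alpha = 0.1. reject H0.

tau_b = 0.6111 (C=29, D=7), p = 0.024741, reject H0.


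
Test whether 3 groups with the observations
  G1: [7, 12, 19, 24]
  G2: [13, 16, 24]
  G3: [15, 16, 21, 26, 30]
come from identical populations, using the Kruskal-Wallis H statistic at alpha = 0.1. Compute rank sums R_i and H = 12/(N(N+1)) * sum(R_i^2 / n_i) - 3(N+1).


Step 1: Combine all N = 12 observations and assign midranks.
sorted (value, group, rank): (7,G1,1), (12,G1,2), (13,G2,3), (15,G3,4), (16,G2,5.5), (16,G3,5.5), (19,G1,7), (21,G3,8), (24,G1,9.5), (24,G2,9.5), (26,G3,11), (30,G3,12)
Step 2: Sum ranks within each group.
R_1 = 19.5 (n_1 = 4)
R_2 = 18 (n_2 = 3)
R_3 = 40.5 (n_3 = 5)
Step 3: H = 12/(N(N+1)) * sum(R_i^2/n_i) - 3(N+1)
     = 12/(12*13) * (19.5^2/4 + 18^2/3 + 40.5^2/5) - 3*13
     = 0.076923 * 531.112 - 39
     = 1.854808.
Step 4: Ties present; correction factor C = 1 - 12/(12^3 - 12) = 0.993007. Corrected H = 1.854808 / 0.993007 = 1.867870.
Step 5: Under H0, H ~ chi^2(2); p-value = 0.393004.
Step 6: alpha = 0.1. fail to reject H0.

H = 1.8679, df = 2, p = 0.393004, fail to reject H0.


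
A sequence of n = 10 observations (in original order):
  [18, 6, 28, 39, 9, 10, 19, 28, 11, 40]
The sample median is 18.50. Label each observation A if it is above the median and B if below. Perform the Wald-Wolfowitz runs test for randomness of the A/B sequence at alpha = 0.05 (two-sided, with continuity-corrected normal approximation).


Step 1: Compute median = 18.50; label A = above, B = below.
Labels in order: BBAABBAABA  (n_A = 5, n_B = 5)
Step 2: Count runs R = 6.
Step 3: Under H0 (random ordering), E[R] = 2*n_A*n_B/(n_A+n_B) + 1 = 2*5*5/10 + 1 = 6.0000.
        Var[R] = 2*n_A*n_B*(2*n_A*n_B - n_A - n_B) / ((n_A+n_B)^2 * (n_A+n_B-1)) = 2000/900 = 2.2222.
        SD[R] = 1.4907.
Step 4: R = E[R], so z = 0 with no continuity correction.
Step 5: Two-sided p-value via normal approximation = 2*(1 - Phi(|z|)) = 1.000000.
Step 6: alpha = 0.05. fail to reject H0.

R = 6, z = 0.0000, p = 1.000000, fail to reject H0.


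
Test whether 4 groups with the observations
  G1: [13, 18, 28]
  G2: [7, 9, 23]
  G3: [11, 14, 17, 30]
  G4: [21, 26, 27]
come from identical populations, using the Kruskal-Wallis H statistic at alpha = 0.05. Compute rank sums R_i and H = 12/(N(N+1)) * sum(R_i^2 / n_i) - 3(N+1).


Step 1: Combine all N = 13 observations and assign midranks.
sorted (value, group, rank): (7,G2,1), (9,G2,2), (11,G3,3), (13,G1,4), (14,G3,5), (17,G3,6), (18,G1,7), (21,G4,8), (23,G2,9), (26,G4,10), (27,G4,11), (28,G1,12), (30,G3,13)
Step 2: Sum ranks within each group.
R_1 = 23 (n_1 = 3)
R_2 = 12 (n_2 = 3)
R_3 = 27 (n_3 = 4)
R_4 = 29 (n_4 = 3)
Step 3: H = 12/(N(N+1)) * sum(R_i^2/n_i) - 3(N+1)
     = 12/(13*14) * (23^2/3 + 12^2/3 + 27^2/4 + 29^2/3) - 3*14
     = 0.065934 * 686.917 - 42
     = 3.291209.
Step 4: No ties, so H is used without correction.
Step 5: Under H0, H ~ chi^2(3); p-value = 0.348868.
Step 6: alpha = 0.05. fail to reject H0.

H = 3.2912, df = 3, p = 0.348868, fail to reject H0.


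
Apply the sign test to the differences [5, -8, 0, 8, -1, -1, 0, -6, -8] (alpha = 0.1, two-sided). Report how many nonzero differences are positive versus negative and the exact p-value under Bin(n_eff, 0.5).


Step 1: Discard zero differences. Original n = 9; n_eff = number of nonzero differences = 7.
Nonzero differences (with sign): +5, -8, +8, -1, -1, -6, -8
Step 2: Count signs: positive = 2, negative = 5.
Step 3: Under H0: P(positive) = 0.5, so the number of positives S ~ Bin(7, 0.5).
Step 4: Two-sided exact p-value = sum of Bin(7,0.5) probabilities at or below the observed probability = 0.453125.
Step 5: alpha = 0.1. fail to reject H0.

n_eff = 7, pos = 2, neg = 5, p = 0.453125, fail to reject H0.


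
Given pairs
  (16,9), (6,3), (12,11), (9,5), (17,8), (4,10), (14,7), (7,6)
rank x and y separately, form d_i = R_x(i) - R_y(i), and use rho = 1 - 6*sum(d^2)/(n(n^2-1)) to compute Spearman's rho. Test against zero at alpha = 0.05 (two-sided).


Step 1: Rank x and y separately (midranks; no ties here).
rank(x): 16->7, 6->2, 12->5, 9->4, 17->8, 4->1, 14->6, 7->3
rank(y): 9->6, 3->1, 11->8, 5->2, 8->5, 10->7, 7->4, 6->3
Step 2: d_i = R_x(i) - R_y(i); compute d_i^2.
  (7-6)^2=1, (2-1)^2=1, (5-8)^2=9, (4-2)^2=4, (8-5)^2=9, (1-7)^2=36, (6-4)^2=4, (3-3)^2=0
sum(d^2) = 64.
Step 3: rho = 1 - 6*64 / (8*(8^2 - 1)) = 1 - 384/504 = 0.238095.
Step 4: Under H0, t = rho * sqrt((n-2)/(1-rho^2)) = 0.6005 ~ t(6).
Step 5: Two-sided p-value from the t-distribution with 6 df = 0.570156.
Step 6: alpha = 0.05. fail to reject H0.

rho = 0.2381, p = 0.570156, fail to reject H0 at alpha = 0.05.


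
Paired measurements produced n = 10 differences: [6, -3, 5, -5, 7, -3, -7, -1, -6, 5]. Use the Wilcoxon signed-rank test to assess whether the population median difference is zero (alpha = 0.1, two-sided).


Step 1: Drop any zero differences (none here) and take |d_i|.
|d| = [6, 3, 5, 5, 7, 3, 7, 1, 6, 5]
Step 2: Midrank |d_i| (ties get averaged ranks).
ranks: |6|->7.5, |3|->2.5, |5|->5, |5|->5, |7|->9.5, |3|->2.5, |7|->9.5, |1|->1, |6|->7.5, |5|->5
Step 3: Attach original signs; sum ranks with positive sign and with negative sign.
W+ = 7.5 + 5 + 9.5 + 5 = 27
W- = 2.5 + 5 + 2.5 + 9.5 + 1 + 7.5 = 28
(Check: W+ + W- = 55 should equal n(n+1)/2 = 55.)
Step 4: Test statistic W = min(W+, W-) = 27.
Step 5: Ties in |d|, so use the tie-corrected normal approximation.
        E[W] = n(n+1)/4 = 10*11/4 = 27.5.
        Tie groups: |d|=3 (t=2), |d|=5 (t=3), |d|=6 (t=2), |d|=7 (t=2); sum(t^3 - t) = 42.
        Var[W] = n(n+1)(2n+1)/24 - sum(t^3-t)/48 = 2310/24 - 42/48 = 95.375.
        z = (W - E[W]) / sqrt(Var[W]) = (27 - 27.5) / 9.7660 = -0.0512.
        Two-sided p = 2*Phi(z) = 0.959168.
Step 6: alpha = 0.1. fail to reject H0.

W+ = 27, W- = 28, W = min = 27, p = 0.959168, fail to reject H0.


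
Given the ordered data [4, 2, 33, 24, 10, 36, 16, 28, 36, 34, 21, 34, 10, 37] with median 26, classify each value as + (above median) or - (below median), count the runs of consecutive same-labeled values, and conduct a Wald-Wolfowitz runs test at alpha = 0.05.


Step 1: Compute median = 26; label A = above, B = below.
Labels in order: BBABBABAAABABA  (n_A = 7, n_B = 7)
Step 2: Count runs R = 10.
Step 3: Under H0 (random ordering), E[R] = 2*n_A*n_B/(n_A+n_B) + 1 = 2*7*7/14 + 1 = 8.0000.
        Var[R] = 2*n_A*n_B*(2*n_A*n_B - n_A - n_B) / ((n_A+n_B)^2 * (n_A+n_B-1)) = 8232/2548 = 3.2308.
        SD[R] = 1.7974.
Step 4: Continuity-corrected z = (R - 0.5 - E[R]) / SD[R] = (10 - 0.5 - 8.0000) / 1.7974 = 0.8345.
Step 5: Two-sided p-value via normal approximation = 2*(1 - Phi(|z|)) = 0.403986.
Step 6: alpha = 0.05. fail to reject H0.

R = 10, z = 0.8345, p = 0.403986, fail to reject H0.


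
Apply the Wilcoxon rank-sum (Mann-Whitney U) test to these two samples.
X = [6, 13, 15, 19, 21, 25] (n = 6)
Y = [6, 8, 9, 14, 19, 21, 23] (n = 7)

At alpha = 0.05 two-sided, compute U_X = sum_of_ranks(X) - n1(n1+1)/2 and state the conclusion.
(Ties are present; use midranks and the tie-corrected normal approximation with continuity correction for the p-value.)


Step 1: Combine and sort all 13 observations; assign midranks.
sorted (value, group): (6,X), (6,Y), (8,Y), (9,Y), (13,X), (14,Y), (15,X), (19,X), (19,Y), (21,X), (21,Y), (23,Y), (25,X)
ranks: 6->1.5, 6->1.5, 8->3, 9->4, 13->5, 14->6, 15->7, 19->8.5, 19->8.5, 21->10.5, 21->10.5, 23->12, 25->13
Step 2: Rank sum for X: R1 = 1.5 + 5 + 7 + 8.5 + 10.5 + 13 = 45.5.
Step 3: U_X = R1 - n1(n1+1)/2 = 45.5 - 6*7/2 = 45.5 - 21 = 24.5.
       U_Y = n1*n2 - U_X = 42 - 24.5 = 17.5.
Step 4: Ties are present, so use the tie-corrected normal approximation (with continuity correction) for the p-value.
Step 5: p-value = 0.666942; compare to alpha = 0.05. fail to reject H0.

U_X = 24.5, p = 0.666942, fail to reject H0 at alpha = 0.05.


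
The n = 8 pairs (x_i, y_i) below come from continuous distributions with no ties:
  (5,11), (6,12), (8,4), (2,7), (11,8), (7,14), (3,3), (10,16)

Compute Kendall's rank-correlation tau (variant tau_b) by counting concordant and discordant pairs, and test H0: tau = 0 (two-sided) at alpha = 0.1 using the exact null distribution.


Step 1: Enumerate the 28 unordered pairs (i,j) with i<j and classify each by sign(x_j-x_i) * sign(y_j-y_i).
  (1,2):dx=+1,dy=+1->C; (1,3):dx=+3,dy=-7->D; (1,4):dx=-3,dy=-4->C; (1,5):dx=+6,dy=-3->D
  (1,6):dx=+2,dy=+3->C; (1,7):dx=-2,dy=-8->C; (1,8):dx=+5,dy=+5->C; (2,3):dx=+2,dy=-8->D
  (2,4):dx=-4,dy=-5->C; (2,5):dx=+5,dy=-4->D; (2,6):dx=+1,dy=+2->C; (2,7):dx=-3,dy=-9->C
  (2,8):dx=+4,dy=+4->C; (3,4):dx=-6,dy=+3->D; (3,5):dx=+3,dy=+4->C; (3,6):dx=-1,dy=+10->D
  (3,7):dx=-5,dy=-1->C; (3,8):dx=+2,dy=+12->C; (4,5):dx=+9,dy=+1->C; (4,6):dx=+5,dy=+7->C
  (4,7):dx=+1,dy=-4->D; (4,8):dx=+8,dy=+9->C; (5,6):dx=-4,dy=+6->D; (5,7):dx=-8,dy=-5->C
  (5,8):dx=-1,dy=+8->D; (6,7):dx=-4,dy=-11->C; (6,8):dx=+3,dy=+2->C; (7,8):dx=+7,dy=+13->C
Step 2: C = 19, D = 9, total pairs = 28.
Step 3: tau = (C - D)/(n(n-1)/2) = (19 - 9)/28 = 0.357143.
Step 4: Exact two-sided p-value (enumerate n! = 40320 permutations of y under H0): p = 0.275099.
Step 5: alpha = 0.1. fail to reject H0.

tau_b = 0.3571 (C=19, D=9), p = 0.275099, fail to reject H0.


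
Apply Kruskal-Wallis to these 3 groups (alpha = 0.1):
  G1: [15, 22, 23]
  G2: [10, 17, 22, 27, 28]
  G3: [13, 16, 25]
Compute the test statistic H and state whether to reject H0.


Step 1: Combine all N = 11 observations and assign midranks.
sorted (value, group, rank): (10,G2,1), (13,G3,2), (15,G1,3), (16,G3,4), (17,G2,5), (22,G1,6.5), (22,G2,6.5), (23,G1,8), (25,G3,9), (27,G2,10), (28,G2,11)
Step 2: Sum ranks within each group.
R_1 = 17.5 (n_1 = 3)
R_2 = 33.5 (n_2 = 5)
R_3 = 15 (n_3 = 3)
Step 3: H = 12/(N(N+1)) * sum(R_i^2/n_i) - 3(N+1)
     = 12/(11*12) * (17.5^2/3 + 33.5^2/5 + 15^2/3) - 3*12
     = 0.090909 * 401.533 - 36
     = 0.503030.
Step 4: Ties present; correction factor C = 1 - 6/(11^3 - 11) = 0.995455. Corrected H = 0.503030 / 0.995455 = 0.505327.
Step 5: Under H0, H ~ chi^2(2); p-value = 0.776729.
Step 6: alpha = 0.1. fail to reject H0.

H = 0.5053, df = 2, p = 0.776729, fail to reject H0.
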